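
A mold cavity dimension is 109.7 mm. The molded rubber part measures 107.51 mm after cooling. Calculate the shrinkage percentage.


Shrinkage = (mold - part) / mold * 100
= (109.7 - 107.51) / 109.7 * 100
= 2.19 / 109.7 * 100
= 2.0%

2.0%


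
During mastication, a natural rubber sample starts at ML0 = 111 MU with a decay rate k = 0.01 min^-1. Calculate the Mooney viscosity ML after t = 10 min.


ML = ML0 * exp(-k * t)
ML = 111 * exp(-0.01 * 10)
ML = 111 * 0.9048
ML = 100.44 MU

100.44 MU


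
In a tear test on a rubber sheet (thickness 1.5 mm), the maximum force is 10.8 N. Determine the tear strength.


Tear strength = force / thickness
= 10.8 / 1.5
= 7.2 N/mm

7.2 N/mm


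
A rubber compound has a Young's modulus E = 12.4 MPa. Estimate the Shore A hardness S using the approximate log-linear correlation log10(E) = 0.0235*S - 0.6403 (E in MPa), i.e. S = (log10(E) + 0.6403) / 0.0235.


log10(E) = 0.0235*S - 0.6403  =>  S = (log10(E) + 0.6403) / 0.0235
log10(12.4) = 1.093422
S = (1.093422 + 0.6403) / 0.0235 = 1.733722 / 0.0235
S = 73.8

Shore A = 73.8


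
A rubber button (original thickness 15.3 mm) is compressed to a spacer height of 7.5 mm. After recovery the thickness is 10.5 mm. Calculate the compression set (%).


CS = (t0 - recovered) / (t0 - ts) * 100
= (15.3 - 10.5) / (15.3 - 7.5) * 100
= 4.8 / 7.8 * 100
= 61.5%

61.5%


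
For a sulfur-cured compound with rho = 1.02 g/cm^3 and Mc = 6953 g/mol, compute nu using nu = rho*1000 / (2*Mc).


nu = rho * 1000 / (2 * Mc)
nu = 1.02 * 1000 / (2 * 6953)
nu = 1020.0 / 13906
nu = 0.0733 mol/L

0.0733 mol/L


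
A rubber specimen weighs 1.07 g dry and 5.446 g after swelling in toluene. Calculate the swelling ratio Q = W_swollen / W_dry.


Q = W_swollen / W_dry
Q = 5.446 / 1.07
Q = 5.09

Q = 5.09


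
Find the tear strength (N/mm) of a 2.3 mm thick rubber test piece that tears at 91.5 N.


Tear strength = force / thickness
= 91.5 / 2.3
= 39.78 N/mm

39.78 N/mm


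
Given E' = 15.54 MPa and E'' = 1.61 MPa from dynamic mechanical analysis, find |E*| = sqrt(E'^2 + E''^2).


|E*| = sqrt(E'^2 + E''^2)
= sqrt(15.54^2 + 1.61^2)
= sqrt(241.4916 + 2.5921)
= 15.623 MPa

15.623 MPa


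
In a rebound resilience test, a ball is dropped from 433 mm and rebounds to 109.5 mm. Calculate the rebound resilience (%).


Resilience = h_rebound / h_drop * 100
= 109.5 / 433 * 100
= 25.3%

25.3%


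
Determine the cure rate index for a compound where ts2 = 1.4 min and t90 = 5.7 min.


CRI = 100 / (t90 - ts2)
= 100 / (5.7 - 1.4)
= 100 / 4.3
= 23.26 min^-1

23.26 min^-1


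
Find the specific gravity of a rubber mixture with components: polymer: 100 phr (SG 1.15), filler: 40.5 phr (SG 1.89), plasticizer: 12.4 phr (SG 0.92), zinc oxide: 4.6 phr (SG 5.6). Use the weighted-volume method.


Sum of weights = 157.5
Volume contributions:
  polymer: 100/1.15 = 86.9565
  filler: 40.5/1.89 = 21.4286
  plasticizer: 12.4/0.92 = 13.4783
  zinc oxide: 4.6/5.6 = 0.8214
Sum of volumes = 122.6848
SG = 157.5 / 122.6848 = 1.284

SG = 1.284


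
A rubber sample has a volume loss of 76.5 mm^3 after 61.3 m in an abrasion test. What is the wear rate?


Rate = volume_loss / distance
= 76.5 / 61.3
= 1.248 mm^3/m

1.248 mm^3/m


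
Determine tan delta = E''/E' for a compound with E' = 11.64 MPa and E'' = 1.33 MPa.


tan delta = E'' / E'
= 1.33 / 11.64
= 0.1143

tan delta = 0.1143


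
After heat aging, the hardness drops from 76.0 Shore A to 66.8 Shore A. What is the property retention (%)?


Retention = aged / original * 100
= 66.8 / 76.0 * 100
= 87.9%

87.9%


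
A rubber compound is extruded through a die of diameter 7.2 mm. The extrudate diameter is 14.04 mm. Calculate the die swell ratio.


Die swell ratio = D_extrudate / D_die
= 14.04 / 7.2
= 1.95

Die swell = 1.95


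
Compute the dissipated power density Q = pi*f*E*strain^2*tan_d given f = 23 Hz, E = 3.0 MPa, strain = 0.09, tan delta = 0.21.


Q = pi * f * E * strain^2 * tan_d
= pi * 23 * 3.0 * 0.09^2 * 0.21
= pi * 23 * 3.0 * 0.0081 * 0.21
= 0.3687

Q = 0.3687


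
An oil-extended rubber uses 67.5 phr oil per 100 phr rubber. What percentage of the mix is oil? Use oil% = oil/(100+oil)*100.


Oil % = oil / (100 + oil) * 100
= 67.5 / (100 + 67.5) * 100
= 67.5 / 167.5 * 100
= 40.3%

40.3%


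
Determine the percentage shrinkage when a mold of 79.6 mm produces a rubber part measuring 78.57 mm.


Shrinkage = (mold - part) / mold * 100
= (79.6 - 78.57) / 79.6 * 100
= 1.03 / 79.6 * 100
= 1.29%

1.29%


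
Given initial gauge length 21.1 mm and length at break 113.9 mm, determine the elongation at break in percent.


Elongation = (Lf - L0) / L0 * 100
= (113.9 - 21.1) / 21.1 * 100
= 92.8 / 21.1 * 100
= 439.8%

439.8%


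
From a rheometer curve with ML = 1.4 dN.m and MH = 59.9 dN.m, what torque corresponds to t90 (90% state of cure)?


M90 = ML + 0.9 * (MH - ML)
M90 = 1.4 + 0.9 * (59.9 - 1.4)
M90 = 1.4 + 0.9 * 58.5
M90 = 54.05 dN.m

54.05 dN.m


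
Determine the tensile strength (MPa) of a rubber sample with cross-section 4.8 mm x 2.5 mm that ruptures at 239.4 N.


Area = width * thickness = 4.8 * 2.5 = 12.0 mm^2
TS = force / area = 239.4 / 12.0 = 19.95 MPa

19.95 MPa


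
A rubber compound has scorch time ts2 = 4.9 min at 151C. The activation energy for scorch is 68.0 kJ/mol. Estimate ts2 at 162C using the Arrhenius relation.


Convert temperatures: T1 = 151 + 273.15 = 424.15 K, T2 = 162 + 273.15 = 435.15 K
ts2_new = 4.9 * exp(68000 / 8.314 * (1/435.15 - 1/424.15))
1/T2 - 1/T1 = -5.9598e-05
ts2_new = 3.01 min

3.01 min


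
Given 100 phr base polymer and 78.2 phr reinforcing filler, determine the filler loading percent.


Filler % = filler / (rubber + filler) * 100
= 78.2 / (100 + 78.2) * 100
= 78.2 / 178.2 * 100
= 43.88%

43.88%


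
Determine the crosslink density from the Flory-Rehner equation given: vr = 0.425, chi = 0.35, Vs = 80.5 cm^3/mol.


ln(1 - vr) = ln(1 - 0.425) = -0.5534
Numerator = -((-0.5534) + 0.425 + 0.35 * 0.425^2) = 0.0652
Denominator = 80.5 * (0.425^(1/3) - 0.425/2) = 43.4175
nu = 0.0652 / 43.4175 = 0.0015 mol/cm^3

0.0015 mol/cm^3


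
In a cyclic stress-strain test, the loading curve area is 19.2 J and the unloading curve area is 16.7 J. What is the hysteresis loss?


Hysteresis loss = loading - unloading
= 19.2 - 16.7
= 2.5 J

2.5 J


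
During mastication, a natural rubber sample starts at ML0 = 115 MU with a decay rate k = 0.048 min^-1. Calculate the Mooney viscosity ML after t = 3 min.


ML = ML0 * exp(-k * t)
ML = 115 * exp(-0.048 * 3)
ML = 115 * 0.8659
ML = 99.58 MU

99.58 MU


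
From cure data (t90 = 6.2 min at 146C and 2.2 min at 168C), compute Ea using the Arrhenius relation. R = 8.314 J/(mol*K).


T1 = 419.15 K, T2 = 441.15 K
1/T1 - 1/T2 = 1.1898e-04
ln(t1/t2) = ln(6.2/2.2) = 1.0361
Ea = 8.314 * 1.0361 / 1.1898e-04 = 72400.4699 J/mol
Ea = 72.4 kJ/mol

72.4 kJ/mol


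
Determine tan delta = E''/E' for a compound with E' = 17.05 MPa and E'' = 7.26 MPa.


tan delta = E'' / E'
= 7.26 / 17.05
= 0.4258

tan delta = 0.4258


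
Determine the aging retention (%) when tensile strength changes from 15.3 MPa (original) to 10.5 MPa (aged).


Retention = aged / original * 100
= 10.5 / 15.3 * 100
= 68.6%

68.6%


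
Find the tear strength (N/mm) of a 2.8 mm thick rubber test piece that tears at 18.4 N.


Tear strength = force / thickness
= 18.4 / 2.8
= 6.57 N/mm

6.57 N/mm


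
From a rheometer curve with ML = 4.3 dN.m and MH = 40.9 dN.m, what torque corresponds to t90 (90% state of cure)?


M90 = ML + 0.9 * (MH - ML)
M90 = 4.3 + 0.9 * (40.9 - 4.3)
M90 = 4.3 + 0.9 * 36.6
M90 = 37.24 dN.m

37.24 dN.m


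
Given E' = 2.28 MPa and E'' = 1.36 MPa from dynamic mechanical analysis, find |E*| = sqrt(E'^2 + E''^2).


|E*| = sqrt(E'^2 + E''^2)
= sqrt(2.28^2 + 1.36^2)
= sqrt(5.1984 + 1.8496)
= 2.655 MPa

2.655 MPa


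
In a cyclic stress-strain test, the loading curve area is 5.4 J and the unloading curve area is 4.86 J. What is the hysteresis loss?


Hysteresis loss = loading - unloading
= 5.4 - 4.86
= 0.54 J

0.54 J


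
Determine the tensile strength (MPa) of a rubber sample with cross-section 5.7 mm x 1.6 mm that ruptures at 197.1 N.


Area = width * thickness = 5.7 * 1.6 = 9.12 mm^2
TS = force / area = 197.1 / 9.12 = 21.61 MPa

21.61 MPa


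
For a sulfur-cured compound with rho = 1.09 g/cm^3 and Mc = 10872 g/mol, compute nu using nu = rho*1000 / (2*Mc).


nu = rho * 1000 / (2 * Mc)
nu = 1.09 * 1000 / (2 * 10872)
nu = 1090.0 / 21744
nu = 0.0501 mol/L

0.0501 mol/L


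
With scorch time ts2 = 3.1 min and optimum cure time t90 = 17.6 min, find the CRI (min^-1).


CRI = 100 / (t90 - ts2)
= 100 / (17.6 - 3.1)
= 100 / 14.5
= 6.9 min^-1

6.9 min^-1


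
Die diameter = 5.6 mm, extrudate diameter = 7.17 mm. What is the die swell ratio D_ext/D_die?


Die swell ratio = D_extrudate / D_die
= 7.17 / 5.6
= 1.28

Die swell = 1.28


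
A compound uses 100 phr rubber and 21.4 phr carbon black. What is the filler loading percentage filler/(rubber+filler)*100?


Filler % = filler / (rubber + filler) * 100
= 21.4 / (100 + 21.4) * 100
= 21.4 / 121.4 * 100
= 17.63%

17.63%


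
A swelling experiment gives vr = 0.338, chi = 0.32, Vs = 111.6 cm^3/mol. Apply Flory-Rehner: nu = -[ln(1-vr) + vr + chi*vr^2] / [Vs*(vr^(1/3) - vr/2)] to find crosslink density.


ln(1 - vr) = ln(1 - 0.338) = -0.4125
Numerator = -((-0.4125) + 0.338 + 0.32 * 0.338^2) = 0.0379
Denominator = 111.6 * (0.338^(1/3) - 0.338/2) = 58.8781
nu = 0.0379 / 58.8781 = 6.4424e-04 mol/cm^3

6.4424e-04 mol/cm^3


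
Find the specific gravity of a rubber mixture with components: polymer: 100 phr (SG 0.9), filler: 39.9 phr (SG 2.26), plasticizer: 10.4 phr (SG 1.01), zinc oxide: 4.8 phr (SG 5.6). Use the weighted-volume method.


Sum of weights = 155.1
Volume contributions:
  polymer: 100/0.9 = 111.1111
  filler: 39.9/2.26 = 17.6549
  plasticizer: 10.4/1.01 = 10.2970
  zinc oxide: 4.8/5.6 = 0.8571
Sum of volumes = 139.9202
SG = 155.1 / 139.9202 = 1.108

SG = 1.108


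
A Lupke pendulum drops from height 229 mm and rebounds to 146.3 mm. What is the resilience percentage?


Resilience = h_rebound / h_drop * 100
= 146.3 / 229 * 100
= 63.9%

63.9%


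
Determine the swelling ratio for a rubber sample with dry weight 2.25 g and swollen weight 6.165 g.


Q = W_swollen / W_dry
Q = 6.165 / 2.25
Q = 2.74

Q = 2.74


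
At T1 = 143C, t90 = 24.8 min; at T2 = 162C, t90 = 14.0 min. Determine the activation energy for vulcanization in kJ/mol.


T1 = 416.15 K, T2 = 435.15 K
1/T1 - 1/T2 = 1.0492e-04
ln(t1/t2) = ln(24.8/14.0) = 0.5718
Ea = 8.314 * 0.5718 / 1.0492e-04 = 45308.4358 J/mol
Ea = 45.31 kJ/mol

45.31 kJ/mol


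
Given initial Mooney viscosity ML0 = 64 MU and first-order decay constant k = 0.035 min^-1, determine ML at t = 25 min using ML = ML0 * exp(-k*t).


ML = ML0 * exp(-k * t)
ML = 64 * exp(-0.035 * 25)
ML = 64 * 0.4169
ML = 26.68 MU

26.68 MU


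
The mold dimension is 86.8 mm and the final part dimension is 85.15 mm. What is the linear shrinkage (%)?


Shrinkage = (mold - part) / mold * 100
= (86.8 - 85.15) / 86.8 * 100
= 1.65 / 86.8 * 100
= 1.9%

1.9%


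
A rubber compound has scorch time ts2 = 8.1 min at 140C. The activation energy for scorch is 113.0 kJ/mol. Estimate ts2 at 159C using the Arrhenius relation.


Convert temperatures: T1 = 140 + 273.15 = 413.15 K, T2 = 159 + 273.15 = 432.15 K
ts2_new = 8.1 * exp(113000 / 8.314 * (1/432.15 - 1/413.15))
1/T2 - 1/T1 = -1.0642e-04
ts2_new = 1.91 min

1.91 min


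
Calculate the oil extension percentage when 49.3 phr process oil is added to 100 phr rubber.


Oil % = oil / (100 + oil) * 100
= 49.3 / (100 + 49.3) * 100
= 49.3 / 149.3 * 100
= 33.02%

33.02%


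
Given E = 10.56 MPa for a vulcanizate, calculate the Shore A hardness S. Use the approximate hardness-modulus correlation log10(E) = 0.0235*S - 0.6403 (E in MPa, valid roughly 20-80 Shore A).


log10(E) = 0.0235*S - 0.6403  =>  S = (log10(E) + 0.6403) / 0.0235
log10(10.56) = 1.023664
S = (1.023664 + 0.6403) / 0.0235 = 1.663964 / 0.0235
S = 70.8

Shore A = 70.8


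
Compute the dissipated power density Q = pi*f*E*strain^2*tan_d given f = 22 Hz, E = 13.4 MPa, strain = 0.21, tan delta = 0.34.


Q = pi * f * E * strain^2 * tan_d
= pi * 22 * 13.4 * 0.21^2 * 0.34
= pi * 22 * 13.4 * 0.0441 * 0.34
= 13.8866

Q = 13.8866


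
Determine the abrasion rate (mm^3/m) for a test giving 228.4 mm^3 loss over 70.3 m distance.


Rate = volume_loss / distance
= 228.4 / 70.3
= 3.249 mm^3/m

3.249 mm^3/m


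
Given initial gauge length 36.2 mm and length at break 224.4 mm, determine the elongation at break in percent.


Elongation = (Lf - L0) / L0 * 100
= (224.4 - 36.2) / 36.2 * 100
= 188.2 / 36.2 * 100
= 519.9%

519.9%


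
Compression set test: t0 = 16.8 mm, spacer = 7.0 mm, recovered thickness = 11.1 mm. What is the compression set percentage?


CS = (t0 - recovered) / (t0 - ts) * 100
= (16.8 - 11.1) / (16.8 - 7.0) * 100
= 5.7 / 9.8 * 100
= 58.2%

58.2%


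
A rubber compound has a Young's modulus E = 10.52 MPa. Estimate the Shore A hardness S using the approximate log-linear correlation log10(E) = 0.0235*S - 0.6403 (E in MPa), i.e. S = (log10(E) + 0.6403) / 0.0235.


log10(E) = 0.0235*S - 0.6403  =>  S = (log10(E) + 0.6403) / 0.0235
log10(10.52) = 1.022016
S = (1.022016 + 0.6403) / 0.0235 = 1.662316 / 0.0235
S = 70.7

Shore A = 70.7


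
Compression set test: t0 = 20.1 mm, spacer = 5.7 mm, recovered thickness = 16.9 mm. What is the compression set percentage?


CS = (t0 - recovered) / (t0 - ts) * 100
= (20.1 - 16.9) / (20.1 - 5.7) * 100
= 3.2 / 14.4 * 100
= 22.2%

22.2%


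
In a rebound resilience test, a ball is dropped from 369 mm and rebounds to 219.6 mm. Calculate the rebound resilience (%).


Resilience = h_rebound / h_drop * 100
= 219.6 / 369 * 100
= 59.5%

59.5%


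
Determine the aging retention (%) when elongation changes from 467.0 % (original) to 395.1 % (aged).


Retention = aged / original * 100
= 395.1 / 467.0 * 100
= 84.6%

84.6%


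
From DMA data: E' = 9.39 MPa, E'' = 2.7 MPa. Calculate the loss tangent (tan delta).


tan delta = E'' / E'
= 2.7 / 9.39
= 0.2875

tan delta = 0.2875


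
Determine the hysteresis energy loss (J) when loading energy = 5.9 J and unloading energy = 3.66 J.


Hysteresis loss = loading - unloading
= 5.9 - 3.66
= 2.24 J

2.24 J


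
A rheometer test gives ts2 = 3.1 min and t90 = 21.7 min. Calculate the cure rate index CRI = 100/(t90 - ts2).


CRI = 100 / (t90 - ts2)
= 100 / (21.7 - 3.1)
= 100 / 18.6
= 5.38 min^-1

5.38 min^-1


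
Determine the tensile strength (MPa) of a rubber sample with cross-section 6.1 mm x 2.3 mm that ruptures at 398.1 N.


Area = width * thickness = 6.1 * 2.3 = 14.03 mm^2
TS = force / area = 398.1 / 14.03 = 28.37 MPa

28.37 MPa


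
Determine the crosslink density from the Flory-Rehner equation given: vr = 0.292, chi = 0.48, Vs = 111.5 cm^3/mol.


ln(1 - vr) = ln(1 - 0.292) = -0.3453
Numerator = -((-0.3453) + 0.292 + 0.48 * 0.292^2) = 0.0124
Denominator = 111.5 * (0.292^(1/3) - 0.292/2) = 57.6933
nu = 0.0124 / 57.6933 = 2.1466e-04 mol/cm^3

2.1466e-04 mol/cm^3


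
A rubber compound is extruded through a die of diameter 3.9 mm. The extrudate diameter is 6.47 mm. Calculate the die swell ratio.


Die swell ratio = D_extrudate / D_die
= 6.47 / 3.9
= 1.659

Die swell = 1.659


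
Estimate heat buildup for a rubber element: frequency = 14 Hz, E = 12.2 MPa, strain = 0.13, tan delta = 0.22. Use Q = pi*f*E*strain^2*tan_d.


Q = pi * f * E * strain^2 * tan_d
= pi * 14 * 12.2 * 0.13^2 * 0.22
= pi * 14 * 12.2 * 0.0169 * 0.22
= 1.9950

Q = 1.9950


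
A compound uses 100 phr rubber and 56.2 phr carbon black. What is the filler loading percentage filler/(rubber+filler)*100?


Filler % = filler / (rubber + filler) * 100
= 56.2 / (100 + 56.2) * 100
= 56.2 / 156.2 * 100
= 35.98%

35.98%


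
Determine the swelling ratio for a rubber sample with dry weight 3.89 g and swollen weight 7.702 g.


Q = W_swollen / W_dry
Q = 7.702 / 3.89
Q = 1.98

Q = 1.98


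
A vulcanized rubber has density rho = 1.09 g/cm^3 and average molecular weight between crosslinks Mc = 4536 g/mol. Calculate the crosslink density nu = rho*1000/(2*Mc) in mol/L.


nu = rho * 1000 / (2 * Mc)
nu = 1.09 * 1000 / (2 * 4536)
nu = 1090.0 / 9072
nu = 0.1201 mol/L

0.1201 mol/L


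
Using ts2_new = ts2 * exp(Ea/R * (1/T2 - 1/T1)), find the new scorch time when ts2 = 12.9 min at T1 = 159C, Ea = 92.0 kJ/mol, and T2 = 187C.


Convert temperatures: T1 = 159 + 273.15 = 432.15 K, T2 = 187 + 273.15 = 460.15 K
ts2_new = 12.9 * exp(92000 / 8.314 * (1/460.15 - 1/432.15))
1/T2 - 1/T1 = -1.4081e-04
ts2_new = 2.72 min

2.72 min


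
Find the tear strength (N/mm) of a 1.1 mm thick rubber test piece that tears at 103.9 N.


Tear strength = force / thickness
= 103.9 / 1.1
= 94.45 N/mm

94.45 N/mm


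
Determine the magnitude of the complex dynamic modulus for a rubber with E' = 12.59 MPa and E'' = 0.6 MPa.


|E*| = sqrt(E'^2 + E''^2)
= sqrt(12.59^2 + 0.6^2)
= sqrt(158.5081 + 0.3600)
= 12.604 MPa

12.604 MPa


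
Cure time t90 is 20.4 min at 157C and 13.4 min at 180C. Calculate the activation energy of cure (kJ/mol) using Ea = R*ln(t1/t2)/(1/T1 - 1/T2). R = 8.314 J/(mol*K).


T1 = 430.15 K, T2 = 453.15 K
1/T1 - 1/T2 = 1.1800e-04
ln(t1/t2) = ln(20.4/13.4) = 0.4203
Ea = 8.314 * 0.4203 / 1.1800e-04 = 29613.0418 J/mol
Ea = 29.61 kJ/mol

29.61 kJ/mol


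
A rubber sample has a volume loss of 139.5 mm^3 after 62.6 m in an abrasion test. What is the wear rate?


Rate = volume_loss / distance
= 139.5 / 62.6
= 2.228 mm^3/m

2.228 mm^3/m


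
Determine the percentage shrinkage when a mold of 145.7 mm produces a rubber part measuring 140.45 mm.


Shrinkage = (mold - part) / mold * 100
= (145.7 - 140.45) / 145.7 * 100
= 5.25 / 145.7 * 100
= 3.6%

3.6%


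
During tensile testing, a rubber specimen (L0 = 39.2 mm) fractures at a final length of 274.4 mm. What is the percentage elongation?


Elongation = (Lf - L0) / L0 * 100
= (274.4 - 39.2) / 39.2 * 100
= 235.2 / 39.2 * 100
= 600.0%

600.0%


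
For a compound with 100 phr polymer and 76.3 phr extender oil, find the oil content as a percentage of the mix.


Oil % = oil / (100 + oil) * 100
= 76.3 / (100 + 76.3) * 100
= 76.3 / 176.3 * 100
= 43.28%

43.28%


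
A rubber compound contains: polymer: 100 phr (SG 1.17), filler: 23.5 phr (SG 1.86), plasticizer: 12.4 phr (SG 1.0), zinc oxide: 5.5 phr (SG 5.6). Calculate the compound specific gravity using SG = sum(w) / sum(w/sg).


Sum of weights = 141.4
Volume contributions:
  polymer: 100/1.17 = 85.4701
  filler: 23.5/1.86 = 12.6344
  plasticizer: 12.4/1.0 = 12.4000
  zinc oxide: 5.5/5.6 = 0.9821
Sum of volumes = 111.4866
SG = 141.4 / 111.4866 = 1.268

SG = 1.268


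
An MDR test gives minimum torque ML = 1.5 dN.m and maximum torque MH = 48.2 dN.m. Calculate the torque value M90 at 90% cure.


M90 = ML + 0.9 * (MH - ML)
M90 = 1.5 + 0.9 * (48.2 - 1.5)
M90 = 1.5 + 0.9 * 46.7
M90 = 43.53 dN.m

43.53 dN.m


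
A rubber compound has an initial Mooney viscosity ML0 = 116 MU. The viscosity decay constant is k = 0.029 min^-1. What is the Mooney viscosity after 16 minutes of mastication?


ML = ML0 * exp(-k * t)
ML = 116 * exp(-0.029 * 16)
ML = 116 * 0.6288
ML = 72.94 MU

72.94 MU


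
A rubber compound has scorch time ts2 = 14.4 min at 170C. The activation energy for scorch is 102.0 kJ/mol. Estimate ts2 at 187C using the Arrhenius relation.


Convert temperatures: T1 = 170 + 273.15 = 443.15 K, T2 = 187 + 273.15 = 460.15 K
ts2_new = 14.4 * exp(102000 / 8.314 * (1/460.15 - 1/443.15))
1/T2 - 1/T1 = -8.3368e-05
ts2_new = 5.18 min

5.18 min


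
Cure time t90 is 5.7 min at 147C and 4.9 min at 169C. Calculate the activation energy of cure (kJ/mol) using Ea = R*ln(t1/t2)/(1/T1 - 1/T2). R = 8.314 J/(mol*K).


T1 = 420.15 K, T2 = 442.15 K
1/T1 - 1/T2 = 1.1843e-04
ln(t1/t2) = ln(5.7/4.9) = 0.1512
Ea = 8.314 * 0.1512 / 1.1843e-04 = 10617.0063 J/mol
Ea = 10.62 kJ/mol

10.62 kJ/mol


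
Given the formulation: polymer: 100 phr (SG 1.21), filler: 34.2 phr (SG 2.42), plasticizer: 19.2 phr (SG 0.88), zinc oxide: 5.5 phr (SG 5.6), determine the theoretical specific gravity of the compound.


Sum of weights = 158.9
Volume contributions:
  polymer: 100/1.21 = 82.6446
  filler: 34.2/2.42 = 14.1322
  plasticizer: 19.2/0.88 = 21.8182
  zinc oxide: 5.5/5.6 = 0.9821
Sum of volumes = 119.5772
SG = 158.9 / 119.5772 = 1.329

SG = 1.329


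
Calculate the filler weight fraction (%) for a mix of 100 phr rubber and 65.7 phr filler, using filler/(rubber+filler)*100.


Filler % = filler / (rubber + filler) * 100
= 65.7 / (100 + 65.7) * 100
= 65.7 / 165.7 * 100
= 39.65%

39.65%


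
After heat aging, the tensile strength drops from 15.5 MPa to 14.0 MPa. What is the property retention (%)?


Retention = aged / original * 100
= 14.0 / 15.5 * 100
= 90.3%

90.3%


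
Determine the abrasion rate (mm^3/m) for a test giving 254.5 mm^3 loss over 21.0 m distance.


Rate = volume_loss / distance
= 254.5 / 21.0
= 12.119 mm^3/m

12.119 mm^3/m


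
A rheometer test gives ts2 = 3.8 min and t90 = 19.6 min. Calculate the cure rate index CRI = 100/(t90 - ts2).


CRI = 100 / (t90 - ts2)
= 100 / (19.6 - 3.8)
= 100 / 15.8
= 6.33 min^-1

6.33 min^-1


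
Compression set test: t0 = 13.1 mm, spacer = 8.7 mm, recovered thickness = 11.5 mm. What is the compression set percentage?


CS = (t0 - recovered) / (t0 - ts) * 100
= (13.1 - 11.5) / (13.1 - 8.7) * 100
= 1.6 / 4.4 * 100
= 36.4%

36.4%


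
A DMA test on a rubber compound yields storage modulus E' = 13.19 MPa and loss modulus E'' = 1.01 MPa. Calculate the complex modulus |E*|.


|E*| = sqrt(E'^2 + E''^2)
= sqrt(13.19^2 + 1.01^2)
= sqrt(173.9761 + 1.0201)
= 13.229 MPa

13.229 MPa


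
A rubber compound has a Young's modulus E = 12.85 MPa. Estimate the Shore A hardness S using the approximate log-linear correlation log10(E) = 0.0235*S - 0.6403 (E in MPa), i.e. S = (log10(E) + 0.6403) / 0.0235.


log10(E) = 0.0235*S - 0.6403  =>  S = (log10(E) + 0.6403) / 0.0235
log10(12.85) = 1.108903
S = (1.108903 + 0.6403) / 0.0235 = 1.749203 / 0.0235
S = 74.4

Shore A = 74.4


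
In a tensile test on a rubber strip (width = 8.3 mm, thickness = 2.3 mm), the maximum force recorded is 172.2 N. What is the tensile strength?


Area = width * thickness = 8.3 * 2.3 = 19.09 mm^2
TS = force / area = 172.2 / 19.09 = 9.02 MPa

9.02 MPa


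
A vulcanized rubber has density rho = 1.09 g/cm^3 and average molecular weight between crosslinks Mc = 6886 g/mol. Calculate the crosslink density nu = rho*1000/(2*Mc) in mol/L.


nu = rho * 1000 / (2 * Mc)
nu = 1.09 * 1000 / (2 * 6886)
nu = 1090.0 / 13772
nu = 0.0791 mol/L

0.0791 mol/L


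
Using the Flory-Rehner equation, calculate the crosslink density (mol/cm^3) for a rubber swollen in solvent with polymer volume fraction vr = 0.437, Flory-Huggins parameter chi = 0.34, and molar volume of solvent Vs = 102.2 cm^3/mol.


ln(1 - vr) = ln(1 - 0.437) = -0.5745
Numerator = -((-0.5745) + 0.437 + 0.34 * 0.437^2) = 0.0725
Denominator = 102.2 * (0.437^(1/3) - 0.437/2) = 55.2246
nu = 0.0725 / 55.2246 = 0.0013 mol/cm^3

0.0013 mol/cm^3


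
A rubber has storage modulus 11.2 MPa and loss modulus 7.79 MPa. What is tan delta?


tan delta = E'' / E'
= 7.79 / 11.2
= 0.6955

tan delta = 0.6955


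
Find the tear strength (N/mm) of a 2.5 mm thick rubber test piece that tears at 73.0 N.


Tear strength = force / thickness
= 73.0 / 2.5
= 29.2 N/mm

29.2 N/mm


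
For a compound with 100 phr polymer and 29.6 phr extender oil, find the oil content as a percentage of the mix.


Oil % = oil / (100 + oil) * 100
= 29.6 / (100 + 29.6) * 100
= 29.6 / 129.6 * 100
= 22.84%

22.84%


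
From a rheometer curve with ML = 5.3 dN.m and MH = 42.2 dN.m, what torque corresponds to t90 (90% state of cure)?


M90 = ML + 0.9 * (MH - ML)
M90 = 5.3 + 0.9 * (42.2 - 5.3)
M90 = 5.3 + 0.9 * 36.9
M90 = 38.51 dN.m

38.51 dN.m


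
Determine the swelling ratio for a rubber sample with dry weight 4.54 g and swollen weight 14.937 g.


Q = W_swollen / W_dry
Q = 14.937 / 4.54
Q = 3.29

Q = 3.29


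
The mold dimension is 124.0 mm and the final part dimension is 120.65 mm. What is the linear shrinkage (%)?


Shrinkage = (mold - part) / mold * 100
= (124.0 - 120.65) / 124.0 * 100
= 3.35 / 124.0 * 100
= 2.7%

2.7%


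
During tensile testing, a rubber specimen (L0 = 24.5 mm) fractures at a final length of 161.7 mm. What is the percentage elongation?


Elongation = (Lf - L0) / L0 * 100
= (161.7 - 24.5) / 24.5 * 100
= 137.2 / 24.5 * 100
= 560.0%

560.0%


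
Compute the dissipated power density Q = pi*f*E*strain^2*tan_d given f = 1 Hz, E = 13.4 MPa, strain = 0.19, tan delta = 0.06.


Q = pi * f * E * strain^2 * tan_d
= pi * 1 * 13.4 * 0.19^2 * 0.06
= pi * 1 * 13.4 * 0.0361 * 0.06
= 0.0912

Q = 0.0912


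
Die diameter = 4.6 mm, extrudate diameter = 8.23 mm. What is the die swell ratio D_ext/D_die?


Die swell ratio = D_extrudate / D_die
= 8.23 / 4.6
= 1.789

Die swell = 1.789


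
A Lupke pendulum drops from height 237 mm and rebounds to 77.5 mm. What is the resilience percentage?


Resilience = h_rebound / h_drop * 100
= 77.5 / 237 * 100
= 32.7%

32.7%


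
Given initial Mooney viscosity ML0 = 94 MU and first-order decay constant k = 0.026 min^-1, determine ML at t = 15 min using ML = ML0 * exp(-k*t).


ML = ML0 * exp(-k * t)
ML = 94 * exp(-0.026 * 15)
ML = 94 * 0.6771
ML = 63.64 MU

63.64 MU


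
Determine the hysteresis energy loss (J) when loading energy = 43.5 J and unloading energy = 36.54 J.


Hysteresis loss = loading - unloading
= 43.5 - 36.54
= 6.96 J

6.96 J


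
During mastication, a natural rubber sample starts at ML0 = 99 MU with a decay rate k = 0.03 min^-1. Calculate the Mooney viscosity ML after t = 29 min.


ML = ML0 * exp(-k * t)
ML = 99 * exp(-0.03 * 29)
ML = 99 * 0.4190
ML = 41.48 MU

41.48 MU


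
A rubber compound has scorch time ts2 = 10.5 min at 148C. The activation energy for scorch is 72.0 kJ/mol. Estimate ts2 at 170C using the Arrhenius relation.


Convert temperatures: T1 = 148 + 273.15 = 421.15 K, T2 = 170 + 273.15 = 443.15 K
ts2_new = 10.5 * exp(72000 / 8.314 * (1/443.15 - 1/421.15))
1/T2 - 1/T1 = -1.1788e-04
ts2_new = 3.78 min

3.78 min


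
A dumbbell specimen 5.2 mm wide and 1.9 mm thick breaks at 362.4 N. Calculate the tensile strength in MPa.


Area = width * thickness = 5.2 * 1.9 = 9.88 mm^2
TS = force / area = 362.4 / 9.88 = 36.68 MPa

36.68 MPa


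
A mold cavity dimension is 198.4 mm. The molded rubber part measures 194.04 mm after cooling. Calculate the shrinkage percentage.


Shrinkage = (mold - part) / mold * 100
= (198.4 - 194.04) / 198.4 * 100
= 4.36 / 198.4 * 100
= 2.2%

2.2%


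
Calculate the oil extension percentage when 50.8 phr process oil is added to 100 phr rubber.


Oil % = oil / (100 + oil) * 100
= 50.8 / (100 + 50.8) * 100
= 50.8 / 150.8 * 100
= 33.69%

33.69%


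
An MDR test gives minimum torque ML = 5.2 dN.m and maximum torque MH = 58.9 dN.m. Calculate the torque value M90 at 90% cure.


M90 = ML + 0.9 * (MH - ML)
M90 = 5.2 + 0.9 * (58.9 - 5.2)
M90 = 5.2 + 0.9 * 53.7
M90 = 53.53 dN.m

53.53 dN.m


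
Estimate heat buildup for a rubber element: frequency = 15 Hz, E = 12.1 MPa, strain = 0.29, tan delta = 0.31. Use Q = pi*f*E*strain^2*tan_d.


Q = pi * f * E * strain^2 * tan_d
= pi * 15 * 12.1 * 0.29^2 * 0.31
= pi * 15 * 12.1 * 0.0841 * 0.31
= 14.8657

Q = 14.8657


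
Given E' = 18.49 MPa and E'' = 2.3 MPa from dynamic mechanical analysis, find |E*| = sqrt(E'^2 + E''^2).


|E*| = sqrt(E'^2 + E''^2)
= sqrt(18.49^2 + 2.3^2)
= sqrt(341.8801 + 5.2900)
= 18.633 MPa

18.633 MPa


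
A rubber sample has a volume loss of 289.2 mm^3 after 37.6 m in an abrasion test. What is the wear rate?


Rate = volume_loss / distance
= 289.2 / 37.6
= 7.691 mm^3/m

7.691 mm^3/m


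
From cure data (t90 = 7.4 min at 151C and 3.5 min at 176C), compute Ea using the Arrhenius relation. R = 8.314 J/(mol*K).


T1 = 424.15 K, T2 = 449.15 K
1/T1 - 1/T2 = 1.3123e-04
ln(t1/t2) = ln(7.4/3.5) = 0.7487
Ea = 8.314 * 0.7487 / 1.3123e-04 = 47434.9666 J/mol
Ea = 47.43 kJ/mol

47.43 kJ/mol


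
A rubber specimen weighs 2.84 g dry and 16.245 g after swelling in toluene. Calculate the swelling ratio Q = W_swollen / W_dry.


Q = W_swollen / W_dry
Q = 16.245 / 2.84
Q = 5.72

Q = 5.72


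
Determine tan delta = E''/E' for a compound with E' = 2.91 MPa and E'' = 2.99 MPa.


tan delta = E'' / E'
= 2.99 / 2.91
= 1.0275

tan delta = 1.0275


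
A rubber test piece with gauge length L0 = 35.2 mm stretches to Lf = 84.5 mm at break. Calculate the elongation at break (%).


Elongation = (Lf - L0) / L0 * 100
= (84.5 - 35.2) / 35.2 * 100
= 49.3 / 35.2 * 100
= 140.1%

140.1%


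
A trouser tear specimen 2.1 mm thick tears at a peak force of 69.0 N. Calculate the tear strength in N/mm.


Tear strength = force / thickness
= 69.0 / 2.1
= 32.86 N/mm

32.86 N/mm


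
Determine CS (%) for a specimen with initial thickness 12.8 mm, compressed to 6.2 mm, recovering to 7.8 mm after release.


CS = (t0 - recovered) / (t0 - ts) * 100
= (12.8 - 7.8) / (12.8 - 6.2) * 100
= 5.0 / 6.6 * 100
= 75.8%

75.8%


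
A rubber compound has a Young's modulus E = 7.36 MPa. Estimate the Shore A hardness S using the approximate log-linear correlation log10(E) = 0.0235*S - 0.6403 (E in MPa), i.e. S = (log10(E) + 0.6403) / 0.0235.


log10(E) = 0.0235*S - 0.6403  =>  S = (log10(E) + 0.6403) / 0.0235
log10(7.36) = 0.866878
S = (0.866878 + 0.6403) / 0.0235 = 1.507178 / 0.0235
S = 64.1

Shore A = 64.1


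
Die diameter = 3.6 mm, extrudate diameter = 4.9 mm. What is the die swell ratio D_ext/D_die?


Die swell ratio = D_extrudate / D_die
= 4.9 / 3.6
= 1.361

Die swell = 1.361


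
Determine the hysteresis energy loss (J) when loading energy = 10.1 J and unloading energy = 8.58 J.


Hysteresis loss = loading - unloading
= 10.1 - 8.58
= 1.52 J

1.52 J


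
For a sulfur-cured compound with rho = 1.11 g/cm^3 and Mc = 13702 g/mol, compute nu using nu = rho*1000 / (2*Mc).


nu = rho * 1000 / (2 * Mc)
nu = 1.11 * 1000 / (2 * 13702)
nu = 1110.0 / 27404
nu = 0.0405 mol/L

0.0405 mol/L


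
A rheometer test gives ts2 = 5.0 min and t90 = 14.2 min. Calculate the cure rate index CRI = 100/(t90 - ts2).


CRI = 100 / (t90 - ts2)
= 100 / (14.2 - 5.0)
= 100 / 9.2
= 10.87 min^-1

10.87 min^-1


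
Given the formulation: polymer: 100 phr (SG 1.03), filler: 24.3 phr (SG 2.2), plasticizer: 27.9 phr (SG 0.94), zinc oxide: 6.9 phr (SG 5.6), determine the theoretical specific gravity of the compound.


Sum of weights = 159.1
Volume contributions:
  polymer: 100/1.03 = 97.0874
  filler: 24.3/2.2 = 11.0455
  plasticizer: 27.9/0.94 = 29.6809
  zinc oxide: 6.9/5.6 = 1.2321
Sum of volumes = 139.0458
SG = 159.1 / 139.0458 = 1.144

SG = 1.144


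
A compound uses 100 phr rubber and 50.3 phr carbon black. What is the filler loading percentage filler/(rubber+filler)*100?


Filler % = filler / (rubber + filler) * 100
= 50.3 / (100 + 50.3) * 100
= 50.3 / 150.3 * 100
= 33.47%

33.47%


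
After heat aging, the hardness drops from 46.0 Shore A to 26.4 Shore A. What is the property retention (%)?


Retention = aged / original * 100
= 26.4 / 46.0 * 100
= 57.4%

57.4%


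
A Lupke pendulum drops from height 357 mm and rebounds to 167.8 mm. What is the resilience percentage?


Resilience = h_rebound / h_drop * 100
= 167.8 / 357 * 100
= 47.0%

47.0%


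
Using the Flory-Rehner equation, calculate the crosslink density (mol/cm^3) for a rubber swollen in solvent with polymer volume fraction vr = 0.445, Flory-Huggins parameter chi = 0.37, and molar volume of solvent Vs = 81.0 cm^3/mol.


ln(1 - vr) = ln(1 - 0.445) = -0.5888
Numerator = -((-0.5888) + 0.445 + 0.37 * 0.445^2) = 0.0705
Denominator = 81.0 * (0.445^(1/3) - 0.445/2) = 43.8178
nu = 0.0705 / 43.8178 = 0.0016 mol/cm^3

0.0016 mol/cm^3


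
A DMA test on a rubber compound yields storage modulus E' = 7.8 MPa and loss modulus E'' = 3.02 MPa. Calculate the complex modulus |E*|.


|E*| = sqrt(E'^2 + E''^2)
= sqrt(7.8^2 + 3.02^2)
= sqrt(60.8400 + 9.1204)
= 8.364 MPa

8.364 MPa


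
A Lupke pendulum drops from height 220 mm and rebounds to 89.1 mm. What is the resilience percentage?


Resilience = h_rebound / h_drop * 100
= 89.1 / 220 * 100
= 40.5%

40.5%


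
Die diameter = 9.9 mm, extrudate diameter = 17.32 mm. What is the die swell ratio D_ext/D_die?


Die swell ratio = D_extrudate / D_die
= 17.32 / 9.9
= 1.749

Die swell = 1.749


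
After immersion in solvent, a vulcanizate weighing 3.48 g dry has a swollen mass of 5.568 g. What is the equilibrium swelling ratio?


Q = W_swollen / W_dry
Q = 5.568 / 3.48
Q = 1.6

Q = 1.6


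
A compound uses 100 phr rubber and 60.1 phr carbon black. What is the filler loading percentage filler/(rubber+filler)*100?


Filler % = filler / (rubber + filler) * 100
= 60.1 / (100 + 60.1) * 100
= 60.1 / 160.1 * 100
= 37.54%

37.54%


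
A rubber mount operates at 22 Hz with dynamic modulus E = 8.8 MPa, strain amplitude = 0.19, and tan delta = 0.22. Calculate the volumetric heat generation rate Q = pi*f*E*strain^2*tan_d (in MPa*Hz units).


Q = pi * f * E * strain^2 * tan_d
= pi * 22 * 8.8 * 0.19^2 * 0.22
= pi * 22 * 8.8 * 0.0361 * 0.22
= 4.8304

Q = 4.8304


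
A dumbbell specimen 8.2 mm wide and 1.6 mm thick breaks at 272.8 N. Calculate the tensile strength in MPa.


Area = width * thickness = 8.2 * 1.6 = 13.12 mm^2
TS = force / area = 272.8 / 13.12 = 20.79 MPa

20.79 MPa


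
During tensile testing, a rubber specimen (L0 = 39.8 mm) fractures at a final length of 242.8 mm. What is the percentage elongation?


Elongation = (Lf - L0) / L0 * 100
= (242.8 - 39.8) / 39.8 * 100
= 203.0 / 39.8 * 100
= 510.1%

510.1%


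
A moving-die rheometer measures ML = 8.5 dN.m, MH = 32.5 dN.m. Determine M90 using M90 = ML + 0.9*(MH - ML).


M90 = ML + 0.9 * (MH - ML)
M90 = 8.5 + 0.9 * (32.5 - 8.5)
M90 = 8.5 + 0.9 * 24.0
M90 = 30.1 dN.m

30.1 dN.m


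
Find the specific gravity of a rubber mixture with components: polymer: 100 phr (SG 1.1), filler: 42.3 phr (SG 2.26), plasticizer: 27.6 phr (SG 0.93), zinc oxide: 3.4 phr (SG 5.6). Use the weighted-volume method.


Sum of weights = 173.3
Volume contributions:
  polymer: 100/1.1 = 90.9091
  filler: 42.3/2.26 = 18.7168
  plasticizer: 27.6/0.93 = 29.6774
  zinc oxide: 3.4/5.6 = 0.6071
Sum of volumes = 139.9105
SG = 173.3 / 139.9105 = 1.239

SG = 1.239


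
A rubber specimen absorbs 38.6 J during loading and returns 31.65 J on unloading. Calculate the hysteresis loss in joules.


Hysteresis loss = loading - unloading
= 38.6 - 31.65
= 6.95 J

6.95 J


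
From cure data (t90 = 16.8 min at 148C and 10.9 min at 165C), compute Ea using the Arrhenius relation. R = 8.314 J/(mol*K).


T1 = 421.15 K, T2 = 438.15 K
1/T1 - 1/T2 = 9.2128e-05
ln(t1/t2) = ln(16.8/10.9) = 0.4326
Ea = 8.314 * 0.4326 / 9.2128e-05 = 39041.2213 J/mol
Ea = 39.04 kJ/mol

39.04 kJ/mol


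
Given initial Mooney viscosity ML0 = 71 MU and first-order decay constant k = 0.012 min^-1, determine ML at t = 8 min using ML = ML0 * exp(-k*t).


ML = ML0 * exp(-k * t)
ML = 71 * exp(-0.012 * 8)
ML = 71 * 0.9085
ML = 64.5 MU

64.5 MU


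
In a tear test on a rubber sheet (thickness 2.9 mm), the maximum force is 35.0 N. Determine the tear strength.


Tear strength = force / thickness
= 35.0 / 2.9
= 12.07 N/mm

12.07 N/mm


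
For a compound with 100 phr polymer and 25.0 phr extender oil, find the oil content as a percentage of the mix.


Oil % = oil / (100 + oil) * 100
= 25.0 / (100 + 25.0) * 100
= 25.0 / 125.0 * 100
= 20.0%

20.0%


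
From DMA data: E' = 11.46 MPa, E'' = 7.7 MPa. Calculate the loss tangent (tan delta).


tan delta = E'' / E'
= 7.7 / 11.46
= 0.6719

tan delta = 0.6719


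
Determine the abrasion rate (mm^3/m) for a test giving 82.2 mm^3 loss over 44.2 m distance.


Rate = volume_loss / distance
= 82.2 / 44.2
= 1.86 mm^3/m

1.86 mm^3/m


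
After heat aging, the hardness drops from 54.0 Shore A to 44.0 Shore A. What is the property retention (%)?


Retention = aged / original * 100
= 44.0 / 54.0 * 100
= 81.5%

81.5%


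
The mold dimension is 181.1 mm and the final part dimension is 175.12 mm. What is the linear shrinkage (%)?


Shrinkage = (mold - part) / mold * 100
= (181.1 - 175.12) / 181.1 * 100
= 5.98 / 181.1 * 100
= 3.3%

3.3%


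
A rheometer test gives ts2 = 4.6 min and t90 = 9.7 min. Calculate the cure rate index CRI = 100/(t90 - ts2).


CRI = 100 / (t90 - ts2)
= 100 / (9.7 - 4.6)
= 100 / 5.1
= 19.61 min^-1

19.61 min^-1


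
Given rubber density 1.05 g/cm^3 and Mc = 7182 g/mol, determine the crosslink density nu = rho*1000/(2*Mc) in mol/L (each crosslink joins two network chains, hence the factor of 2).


nu = rho * 1000 / (2 * Mc)
nu = 1.05 * 1000 / (2 * 7182)
nu = 1050.0 / 14364
nu = 0.0731 mol/L

0.0731 mol/L


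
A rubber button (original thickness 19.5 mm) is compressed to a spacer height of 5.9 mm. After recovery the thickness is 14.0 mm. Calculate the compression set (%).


CS = (t0 - recovered) / (t0 - ts) * 100
= (19.5 - 14.0) / (19.5 - 5.9) * 100
= 5.5 / 13.6 * 100
= 40.4%

40.4%


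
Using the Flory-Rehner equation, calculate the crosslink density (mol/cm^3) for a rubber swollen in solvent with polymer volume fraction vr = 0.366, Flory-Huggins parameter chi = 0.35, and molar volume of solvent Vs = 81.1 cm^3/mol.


ln(1 - vr) = ln(1 - 0.366) = -0.4557
Numerator = -((-0.4557) + 0.366 + 0.35 * 0.366^2) = 0.0428
Denominator = 81.1 * (0.366^(1/3) - 0.366/2) = 43.1703
nu = 0.0428 / 43.1703 = 9.9193e-04 mol/cm^3

9.9193e-04 mol/cm^3


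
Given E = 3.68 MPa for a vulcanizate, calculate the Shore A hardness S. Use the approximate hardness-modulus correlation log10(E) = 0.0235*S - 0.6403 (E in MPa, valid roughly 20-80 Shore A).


log10(E) = 0.0235*S - 0.6403  =>  S = (log10(E) + 0.6403) / 0.0235
log10(3.68) = 0.565848
S = (0.565848 + 0.6403) / 0.0235 = 1.206148 / 0.0235
S = 51.3

Shore A = 51.3


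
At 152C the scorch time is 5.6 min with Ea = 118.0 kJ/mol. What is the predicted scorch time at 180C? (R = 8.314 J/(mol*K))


Convert temperatures: T1 = 152 + 273.15 = 425.15 K, T2 = 180 + 273.15 = 453.15 K
ts2_new = 5.6 * exp(118000 / 8.314 * (1/453.15 - 1/425.15))
1/T2 - 1/T1 = -1.4534e-04
ts2_new = 0.71 min

0.71 min


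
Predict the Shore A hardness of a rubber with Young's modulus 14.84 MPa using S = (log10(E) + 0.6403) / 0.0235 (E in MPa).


log10(E) = 0.0235*S - 0.6403  =>  S = (log10(E) + 0.6403) / 0.0235
log10(14.84) = 1.171434
S = (1.171434 + 0.6403) / 0.0235 = 1.811734 / 0.0235
S = 77.1

Shore A = 77.1


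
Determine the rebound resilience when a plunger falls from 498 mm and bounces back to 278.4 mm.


Resilience = h_rebound / h_drop * 100
= 278.4 / 498 * 100
= 55.9%

55.9%


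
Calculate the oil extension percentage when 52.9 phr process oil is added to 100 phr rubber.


Oil % = oil / (100 + oil) * 100
= 52.9 / (100 + 52.9) * 100
= 52.9 / 152.9 * 100
= 34.6%

34.6%


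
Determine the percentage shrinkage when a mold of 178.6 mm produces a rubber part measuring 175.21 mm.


Shrinkage = (mold - part) / mold * 100
= (178.6 - 175.21) / 178.6 * 100
= 3.39 / 178.6 * 100
= 1.9%

1.9%


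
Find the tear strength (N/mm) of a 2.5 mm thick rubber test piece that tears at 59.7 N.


Tear strength = force / thickness
= 59.7 / 2.5
= 23.88 N/mm

23.88 N/mm


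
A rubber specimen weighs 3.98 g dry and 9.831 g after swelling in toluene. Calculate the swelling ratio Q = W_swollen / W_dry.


Q = W_swollen / W_dry
Q = 9.831 / 3.98
Q = 2.47

Q = 2.47
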